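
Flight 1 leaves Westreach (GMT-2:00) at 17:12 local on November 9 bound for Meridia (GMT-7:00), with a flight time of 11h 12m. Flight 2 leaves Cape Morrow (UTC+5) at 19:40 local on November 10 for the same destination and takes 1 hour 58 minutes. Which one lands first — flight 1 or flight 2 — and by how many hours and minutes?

Flight 1 in UTC: 17:12 + 2:00 = 19:12 on Nov 9.
+11 hours 12 minutes → arrive 06:24 UTC on Nov 10.
Flight 2 in UTC: 19:40 − 5:00 = 14:40 on Nov 10.
+1 hour and 58 minutes → arrive 16:38 UTC on Nov 10.
Flight 1 lands earlier by 10 hours 14 minutes.

the first, by 10 hours 14 minutes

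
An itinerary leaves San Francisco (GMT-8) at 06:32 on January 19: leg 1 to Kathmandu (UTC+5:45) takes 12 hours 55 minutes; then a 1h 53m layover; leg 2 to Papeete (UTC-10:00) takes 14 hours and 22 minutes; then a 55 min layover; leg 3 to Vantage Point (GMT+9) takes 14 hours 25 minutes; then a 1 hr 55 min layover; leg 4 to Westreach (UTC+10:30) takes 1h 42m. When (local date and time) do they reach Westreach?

01:09 on January 22

Convert departure to UTC: 06:32 + 8:00 = 14:32 UTC on Jan 19.
Add 12 hours and 55 minutes leg 1 → 03:27 UTC (Jan 20).
Add 1 hour 53 minutes layover in Kathmandu → 05:20 UTC.
Add 14 hours and 22 minutes leg 2 → 19:42 UTC.
Add 55 minutes layover in Papeete → 20:37 UTC.
Add 14 hours and 25 minutes leg 3 → 11:02 UTC (Jan 21).
Add 1 hour 55 minutes layover in Vantage Point → 12:57 UTC.
Add 1 hour and 42 minutes leg 4 → 14:39 UTC.
Westreach is UTC+10:30, so local arrival = 14:39 + 10:30 = 01:09 on Jan 22.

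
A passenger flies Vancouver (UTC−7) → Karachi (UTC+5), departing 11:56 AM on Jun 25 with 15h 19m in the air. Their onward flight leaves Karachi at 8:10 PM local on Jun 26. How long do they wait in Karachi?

4 hours 55 minutes

Convert departure to UTC: 11:56 AM + 7:00 = 6:56 PM UTC on Jun 25.
Add 15 hours 19 minutes flight time → 10:15 AM UTC (Jun 26).
Karachi is UTC+5:00, so local arrival = 10:15 AM + 5:00 = 3:15 PM on Jun 26.
Layover = 8:10 PM − 3:15 PM = 4 hours 55 minutes.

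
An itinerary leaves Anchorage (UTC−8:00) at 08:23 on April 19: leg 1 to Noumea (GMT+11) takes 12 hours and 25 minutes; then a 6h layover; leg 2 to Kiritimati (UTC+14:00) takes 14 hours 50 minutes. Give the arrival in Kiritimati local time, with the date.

15:38 on April 21

Convert departure to UTC: 08:23 + 8:00 = 16:23 UTC on Apr 19.
Add 12 hours 25 minutes leg 1 → 04:48 UTC (Apr 20).
Add 6 hours layover in Noumea → 10:48 UTC.
Add 14 hours and 50 minutes leg 2 → 01:38 UTC (Apr 21).
Kiritimati is UTC+14:00, so local arrival = 01:38 + 14:00 = 15:38 on Apr 21.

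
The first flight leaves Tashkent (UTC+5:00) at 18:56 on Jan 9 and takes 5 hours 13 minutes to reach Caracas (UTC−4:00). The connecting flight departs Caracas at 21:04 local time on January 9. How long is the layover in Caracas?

Convert departure to UTC: 18:56 − 5:00 = 13:56 UTC on Jan 9.
Add 5 hours and 13 minutes flight time → 19:09 UTC.
Caracas is UTC−4:00, so local arrival = 19:09 − 4:00 = 15:09 on Jan 9.
Layover = 21:04 − 15:09 = 5 hours 55 minutes.

5 hours 55 minutes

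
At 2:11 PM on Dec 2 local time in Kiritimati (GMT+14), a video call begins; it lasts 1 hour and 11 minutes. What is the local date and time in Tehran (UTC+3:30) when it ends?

Convert start to UTC: 2:11 PM − 14:00 = 12:11 AM UTC on Dec 2.
Add 1 hour 11 minutes duration → 1:22 AM UTC.
Tehran is UTC+3:30, so local end time = 1:22 AM + 3:30 = 4:52 AM on Dec 2.

4:52 AM on December 2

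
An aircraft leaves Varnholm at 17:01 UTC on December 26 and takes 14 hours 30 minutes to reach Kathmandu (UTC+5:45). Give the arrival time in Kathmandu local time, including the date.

13:16 on December 27

Departure is given in UTC: 17:01 on Dec 26.
Add 14 hours and 30 minutes → 07:31 UTC (Dec 27).
Kathmandu is UTC+5:45: 07:31 + 5:45 = 13:16 on Dec 27.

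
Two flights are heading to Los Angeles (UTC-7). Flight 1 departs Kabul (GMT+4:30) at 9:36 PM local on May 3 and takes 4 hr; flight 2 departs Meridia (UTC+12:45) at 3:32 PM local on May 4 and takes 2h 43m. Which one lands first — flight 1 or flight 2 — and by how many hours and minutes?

Flight 1 in UTC: 9:36 PM − 4:30 = 5:06 PM on May 3.
+4 hours → arrive 9:06 PM UTC on May 3.
Flight 2 in UTC: 3:32 PM − 12:45 = 2:47 AM on May 4.
+2 hours and 43 minutes → arrive 5:30 AM UTC on May 4.
Flight 1 lands earlier by 8 hours 24 minutes.

the first, by 8 hours 24 minutes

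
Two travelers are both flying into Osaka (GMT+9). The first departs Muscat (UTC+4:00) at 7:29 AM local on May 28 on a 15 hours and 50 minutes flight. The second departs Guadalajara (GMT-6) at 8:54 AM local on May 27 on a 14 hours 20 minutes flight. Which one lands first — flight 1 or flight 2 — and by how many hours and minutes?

the second, by 14 hours 5 minutes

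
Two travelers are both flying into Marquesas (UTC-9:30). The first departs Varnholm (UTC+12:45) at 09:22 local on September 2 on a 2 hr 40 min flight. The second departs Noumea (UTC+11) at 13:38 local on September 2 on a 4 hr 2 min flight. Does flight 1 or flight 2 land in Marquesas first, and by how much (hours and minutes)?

the first, by 7 hours 23 minutes

Flight 1 in UTC: 09:22 − 12:45 = 20:37 on Sep 1.
+2 hours 40 minutes → arrive 23:17 UTC on Sep 1.
Flight 2 in UTC: 13:38 − 11:00 = 02:38 on Sep 2.
+4 hours and 2 minutes → arrive 06:40 UTC on Sep 2.
Flight 1 lands earlier by 7 hours 23 minutes.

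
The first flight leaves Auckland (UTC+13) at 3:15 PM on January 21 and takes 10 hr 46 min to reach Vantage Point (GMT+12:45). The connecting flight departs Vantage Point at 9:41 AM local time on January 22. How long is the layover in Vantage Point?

7 hours 55 minutes

Convert departure to UTC: 3:15 PM − 13:00 = 2:15 AM UTC on Jan 21.
Add 10 hours and 46 minutes flight time → 1:01 PM UTC.
Vantage Point is UTC+12:45, so local arrival = 1:01 PM + 12:45 = 1:46 AM on Jan 22.
Layover = 9:41 AM − 1:46 AM = 7 hours 55 minutes.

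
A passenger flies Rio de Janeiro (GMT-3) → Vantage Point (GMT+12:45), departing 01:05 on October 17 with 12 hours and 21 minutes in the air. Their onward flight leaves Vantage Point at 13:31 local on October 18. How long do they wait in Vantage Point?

8 hours 20 minutes

Convert departure to UTC: 01:05 + 3:00 = 04:05 UTC on Oct 17.
Add 12 hours and 21 minutes flight time → 16:26 UTC.
Vantage Point is UTC+12:45, so local arrival = 16:26 + 12:45 = 05:11 on Oct 18.
Layover = 13:31 − 05:11 = 8 hours 20 minutes.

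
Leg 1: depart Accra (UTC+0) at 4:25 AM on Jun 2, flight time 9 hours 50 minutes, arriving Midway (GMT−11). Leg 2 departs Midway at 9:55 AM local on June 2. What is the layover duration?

6 hours 40 minutes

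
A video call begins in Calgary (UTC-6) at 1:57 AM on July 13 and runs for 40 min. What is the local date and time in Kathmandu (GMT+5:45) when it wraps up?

Convert start to UTC: 1:57 AM + 6:00 = 7:57 AM UTC on Jul 13.
Add 40 minutes duration → 8:37 AM UTC.
Kathmandu is UTC+5:45, so local end time = 8:37 AM + 5:45 = 2:22 PM on Jul 13.

2:22 PM on July 13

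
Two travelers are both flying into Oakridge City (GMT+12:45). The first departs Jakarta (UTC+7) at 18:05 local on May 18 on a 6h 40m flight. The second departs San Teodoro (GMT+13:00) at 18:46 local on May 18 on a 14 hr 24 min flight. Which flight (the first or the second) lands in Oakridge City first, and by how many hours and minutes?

the first, by 2 hours 25 minutes

Flight 1 in UTC: 18:05 − 7:00 = 11:05 on May 18.
+6 hours and 40 minutes → arrive 17:45 UTC on May 18.
Flight 2 in UTC: 18:46 − 13:00 = 05:46 on May 18.
+14 hours and 24 minutes → arrive 20:10 UTC on May 18.
Flight 1 lands earlier by 2 hours 25 minutes.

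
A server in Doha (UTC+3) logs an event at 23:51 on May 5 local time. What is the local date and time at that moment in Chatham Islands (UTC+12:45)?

Chatham Islands is 9:45 ahead of Doha.
Shift by the zone difference: 23:51 + 9:45 = 09:36 on May 6 in Chatham Islands.

09:36 on May 6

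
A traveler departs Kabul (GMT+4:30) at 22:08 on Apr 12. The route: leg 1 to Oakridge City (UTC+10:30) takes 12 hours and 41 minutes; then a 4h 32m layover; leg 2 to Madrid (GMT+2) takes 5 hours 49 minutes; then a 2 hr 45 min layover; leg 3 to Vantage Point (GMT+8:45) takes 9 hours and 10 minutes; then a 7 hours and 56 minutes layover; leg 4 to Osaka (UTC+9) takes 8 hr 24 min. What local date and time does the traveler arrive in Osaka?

Convert departure to UTC: 22:08 − 4:30 = 17:38 UTC on Apr 12.
Add 12 hours and 41 minutes leg 1 → 06:19 UTC (Apr 13).
Add 4 hours and 32 minutes layover in Oakridge City → 10:51 UTC.
Add 5 hours 49 minutes leg 2 → 16:40 UTC.
Add 2 hours 45 minutes layover in Madrid → 19:25 UTC.
Add 9 hours 10 minutes leg 3 → 04:35 UTC (Apr 14).
Add 7 hours and 56 minutes layover in Vantage Point → 12:31 UTC.
Add 8 hours 24 minutes leg 4 → 20:55 UTC.
Osaka is UTC+9:00, so local arrival = 20:55 + 9:00 = 05:55 on Apr 15.

05:55 on April 15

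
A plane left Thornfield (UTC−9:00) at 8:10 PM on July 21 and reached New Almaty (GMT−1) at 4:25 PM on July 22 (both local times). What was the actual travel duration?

New Almaty is 8:00 ahead of Thornfield.
Clock-face elapsed time (ignoring zones) is 20 hours 15 minutes.
Actual elapsed = 20 hours 15 minutes − 8:00 = 12 hours 15 minutes.

12 hours 15 minutes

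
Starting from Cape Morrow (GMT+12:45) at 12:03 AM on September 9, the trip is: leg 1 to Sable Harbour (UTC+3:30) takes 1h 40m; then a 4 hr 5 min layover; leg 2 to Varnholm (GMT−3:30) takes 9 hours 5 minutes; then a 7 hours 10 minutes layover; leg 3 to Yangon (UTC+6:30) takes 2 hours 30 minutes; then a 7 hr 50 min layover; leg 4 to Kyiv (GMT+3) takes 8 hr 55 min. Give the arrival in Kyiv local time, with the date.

Convert departure to UTC: 12:03 AM − 12:45 = 11:18 AM UTC on Sep 8.
Add 1 hour 40 minutes leg 1 → 12:58 PM UTC.
Add 4 hours 5 minutes layover in Sable Harbour → 5:03 PM UTC.
Add 9 hours 5 minutes leg 2 → 2:08 AM UTC (Sep 9).
Add 7 hours 10 minutes layover in Varnholm → 9:18 AM UTC.
Add 2 hours and 30 minutes leg 3 → 11:48 AM UTC.
Add 7 hours 50 minutes layover in Yangon → 7:38 PM UTC.
Add 8 hours and 55 minutes leg 4 → 4:33 AM UTC (Sep 10).
Kyiv is UTC+3:00, so local arrival = 4:33 AM + 3:00 = 7:33 AM on Sep 10.

7:33 AM on Sep 10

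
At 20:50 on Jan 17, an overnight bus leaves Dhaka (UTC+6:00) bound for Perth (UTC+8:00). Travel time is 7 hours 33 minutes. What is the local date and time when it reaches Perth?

06:23 on Jan 18

Convert departure to UTC: 20:50 − 6:00 = 14:50 UTC on Jan 17.
Add 7 hours and 33 minutes travel time → 22:23 UTC.
Perth is UTC+8:00, so local arrival = 22:23 + 8:00 = 06:23 on Jan 18.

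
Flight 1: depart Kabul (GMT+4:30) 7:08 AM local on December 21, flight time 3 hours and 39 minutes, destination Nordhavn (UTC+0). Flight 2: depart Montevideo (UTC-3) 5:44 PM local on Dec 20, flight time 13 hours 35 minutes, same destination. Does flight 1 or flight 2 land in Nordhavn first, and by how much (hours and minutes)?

the first, by 4 hours 2 minutes

Flight 1 in UTC: 7:08 AM − 4:30 = 2:38 AM on Dec 21.
+3 hours and 39 minutes → arrive 6:17 AM UTC on Dec 21.
Flight 2 in UTC: 5:44 PM + 3:00 = 8:44 PM on Dec 20.
+13 hours and 35 minutes → arrive 10:19 AM UTC on Dec 21.
Flight 1 lands earlier by 4 hours 2 minutes.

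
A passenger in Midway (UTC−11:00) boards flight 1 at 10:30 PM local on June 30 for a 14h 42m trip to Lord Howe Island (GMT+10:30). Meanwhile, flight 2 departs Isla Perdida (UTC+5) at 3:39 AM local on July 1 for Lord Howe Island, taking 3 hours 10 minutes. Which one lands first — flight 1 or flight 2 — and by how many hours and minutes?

the second, by 22 hours 23 minutes

Flight 1 in UTC: 10:30 PM + 11:00 = 9:30 AM on Jul 1.
+14 hours 42 minutes → arrive 12:12 AM UTC on Jul 2.
Flight 2 in UTC: 3:39 AM − 5:00 = 10:39 PM on Jun 30.
+3 hours and 10 minutes → arrive 1:49 AM UTC on Jul 1.
Flight 2 lands earlier by 22 hours 23 minutes.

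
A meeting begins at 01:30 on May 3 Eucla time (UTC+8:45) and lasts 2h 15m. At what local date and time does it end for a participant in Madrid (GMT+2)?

21:00 on May 2

Convert start to UTC: 01:30 − 8:45 = 16:45 UTC on May 2.
Add 2 hours 15 minutes duration → 19:00 UTC.
Madrid is UTC+2:00, so local end time = 19:00 + 2:00 = 21:00 on May 2.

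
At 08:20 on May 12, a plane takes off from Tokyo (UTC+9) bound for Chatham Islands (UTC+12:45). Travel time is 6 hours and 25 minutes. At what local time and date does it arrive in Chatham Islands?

18:30 on May 12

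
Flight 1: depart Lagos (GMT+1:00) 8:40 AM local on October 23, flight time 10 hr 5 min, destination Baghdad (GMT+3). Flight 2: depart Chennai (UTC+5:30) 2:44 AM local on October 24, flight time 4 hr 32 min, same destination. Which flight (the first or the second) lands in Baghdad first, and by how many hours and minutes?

Flight 1 in UTC: 8:40 AM − 1:00 = 7:40 AM on Oct 23.
+10 hours and 5 minutes → arrive 5:45 PM UTC on Oct 23.
Flight 2 in UTC: 2:44 AM − 5:30 = 9:14 PM on Oct 23.
+4 hours and 32 minutes → arrive 1:46 AM UTC on Oct 24.
Flight 1 lands earlier by 8 hours 1 minute.

the first, by 8 hours 1 minute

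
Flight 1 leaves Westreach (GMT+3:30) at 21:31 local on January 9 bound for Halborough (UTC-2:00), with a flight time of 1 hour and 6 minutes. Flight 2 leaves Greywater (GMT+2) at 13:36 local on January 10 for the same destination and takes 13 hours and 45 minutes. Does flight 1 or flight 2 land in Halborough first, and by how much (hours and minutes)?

Flight 1 in UTC: 21:31 − 3:30 = 18:01 on Jan 9.
+1 hour 6 minutes → arrive 19:07 UTC on Jan 9.
Flight 2 in UTC: 13:36 − 2:00 = 11:36 on Jan 10.
+13 hours 45 minutes → arrive 01:21 UTC on Jan 11.
Flight 1 lands earlier by 30 hours 14 minutes.

the first, by 30 hours 14 minutes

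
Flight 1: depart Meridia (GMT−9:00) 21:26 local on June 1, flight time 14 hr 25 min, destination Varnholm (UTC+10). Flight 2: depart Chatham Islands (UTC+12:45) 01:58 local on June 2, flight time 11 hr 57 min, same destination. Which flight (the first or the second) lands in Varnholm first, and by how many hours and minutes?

the second, by 19 hours 41 minutes

Flight 1 in UTC: 21:26 + 9:00 = 06:26 on Jun 2.
+14 hours and 25 minutes → arrive 20:51 UTC on Jun 2.
Flight 2 in UTC: 01:58 − 12:45 = 13:13 on Jun 1.
+11 hours 57 minutes → arrive 01:10 UTC on Jun 2.
Flight 2 lands earlier by 19 hours 41 minutes.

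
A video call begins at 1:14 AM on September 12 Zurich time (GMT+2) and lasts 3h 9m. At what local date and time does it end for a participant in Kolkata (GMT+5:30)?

7:53 AM on September 12

Convert start to UTC: 1:14 AM − 2:00 = 11:14 PM UTC on Sep 11.
Add 3 hours 9 minutes duration → 2:23 AM UTC (Sep 12).
Kolkata is UTC+5:30, so local end time = 2:23 AM + 5:30 = 7:53 AM on Sep 12.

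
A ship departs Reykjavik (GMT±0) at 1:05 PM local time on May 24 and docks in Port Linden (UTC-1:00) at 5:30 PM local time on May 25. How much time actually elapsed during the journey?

Departure is already UTC: 1:05 PM on May 24.
Arrival in UTC: 5:30 PM + 1:00 = 6:30 PM on May 25.
Elapsed = 6:30 PM − 1:05 PM (+1 day) = 29 hours 25 minutes.

29 hours 25 minutes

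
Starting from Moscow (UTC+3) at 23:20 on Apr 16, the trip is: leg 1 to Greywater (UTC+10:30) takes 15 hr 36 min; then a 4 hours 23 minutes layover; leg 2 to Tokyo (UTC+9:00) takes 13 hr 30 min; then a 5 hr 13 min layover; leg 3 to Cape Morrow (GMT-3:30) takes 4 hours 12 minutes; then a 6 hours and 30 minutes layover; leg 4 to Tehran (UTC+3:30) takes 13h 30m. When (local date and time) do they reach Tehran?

14:44 on April 19

Convert departure to UTC: 23:20 − 3:00 = 20:20 UTC on Apr 16.
Add 15 hours 36 minutes leg 1 → 11:56 UTC (Apr 17).
Add 4 hours and 23 minutes layover in Greywater → 16:19 UTC.
Add 13 hours and 30 minutes leg 2 → 05:49 UTC (Apr 18).
Add 5 hours and 13 minutes layover in Tokyo → 11:02 UTC.
Add 4 hours and 12 minutes leg 3 → 15:14 UTC.
Add 6 hours 30 minutes layover in Cape Morrow → 21:44 UTC.
Add 13 hours and 30 minutes leg 4 → 11:14 UTC (Apr 19).
Tehran is UTC+3:30, so local arrival = 11:14 + 3:30 = 14:44 on Apr 19.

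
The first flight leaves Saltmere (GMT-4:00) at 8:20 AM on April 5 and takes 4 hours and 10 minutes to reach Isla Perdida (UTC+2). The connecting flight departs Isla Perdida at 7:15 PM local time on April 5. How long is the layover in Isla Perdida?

Convert departure to UTC: 8:20 AM + 4:00 = 12:20 PM UTC on Apr 5.
Add 4 hours and 10 minutes flight time → 4:30 PM UTC.
Isla Perdida is UTC+2:00, so local arrival = 4:30 PM + 2:00 = 6:30 PM on Apr 5.
Layover = 7:15 PM − 6:30 PM = 45 minutes.

45 minutes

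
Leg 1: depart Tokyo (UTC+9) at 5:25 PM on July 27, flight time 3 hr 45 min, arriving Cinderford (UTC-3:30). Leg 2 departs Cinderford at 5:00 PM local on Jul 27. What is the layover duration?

8 hours 20 minutes

Convert departure to UTC: 5:25 PM − 9:00 = 8:25 AM UTC on Jul 27.
Add 3 hours and 45 minutes flight time → 12:10 PM UTC.
Cinderford is UTC−3:30, so local arrival = 12:10 PM − 3:30 = 8:40 AM on Jul 27.
Layover = 5:00 PM − 8:40 AM = 8 hours 20 minutes.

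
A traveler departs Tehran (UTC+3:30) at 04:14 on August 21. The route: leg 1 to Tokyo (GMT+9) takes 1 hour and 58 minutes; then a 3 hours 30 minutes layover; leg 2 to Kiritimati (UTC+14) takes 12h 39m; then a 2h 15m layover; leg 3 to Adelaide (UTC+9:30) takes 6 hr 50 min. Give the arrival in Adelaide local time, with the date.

13:26 on August 22

Convert departure to UTC: 04:14 − 3:30 = 00:44 UTC on Aug 21.
Add 1 hour and 58 minutes leg 1 → 02:42 UTC.
Add 3 hours 30 minutes layover in Tokyo → 06:12 UTC.
Add 12 hours and 39 minutes leg 2 → 18:51 UTC.
Add 2 hours and 15 minutes layover in Kiritimati → 21:06 UTC.
Add 6 hours and 50 minutes leg 3 → 03:56 UTC (Aug 22).
Adelaide is UTC+9:30, so local arrival = 03:56 + 9:30 = 13:26 on Aug 22.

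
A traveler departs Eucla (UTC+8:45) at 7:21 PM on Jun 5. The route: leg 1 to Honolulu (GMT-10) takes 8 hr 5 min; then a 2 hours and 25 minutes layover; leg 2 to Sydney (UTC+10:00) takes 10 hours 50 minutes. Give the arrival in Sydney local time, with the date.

5:56 PM on June 6

Convert departure to UTC: 7:21 PM − 8:45 = 10:36 AM UTC on Jun 5.
Add 8 hours and 5 minutes leg 1 → 6:41 PM UTC.
Add 2 hours and 25 minutes layover in Honolulu → 9:06 PM UTC.
Add 10 hours 50 minutes leg 2 → 7:56 AM UTC (Jun 6).
Sydney is UTC+10:00, so local arrival = 7:56 AM + 10:00 = 5:56 PM on Jun 6.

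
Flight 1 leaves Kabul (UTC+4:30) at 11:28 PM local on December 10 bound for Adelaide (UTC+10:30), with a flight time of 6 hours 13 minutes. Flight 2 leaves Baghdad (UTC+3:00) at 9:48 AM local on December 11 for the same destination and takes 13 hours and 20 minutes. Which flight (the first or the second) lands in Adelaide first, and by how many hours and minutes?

Flight 1 in UTC: 11:28 PM − 4:30 = 6:58 PM on Dec 10.
+6 hours 13 minutes → arrive 1:11 AM UTC on Dec 11.
Flight 2 in UTC: 9:48 AM − 3:00 = 6:48 AM on Dec 11.
+13 hours and 20 minutes → arrive 8:08 PM UTC on Dec 11.
Flight 1 lands earlier by 18 hours 57 minutes.

the first, by 18 hours 57 minutes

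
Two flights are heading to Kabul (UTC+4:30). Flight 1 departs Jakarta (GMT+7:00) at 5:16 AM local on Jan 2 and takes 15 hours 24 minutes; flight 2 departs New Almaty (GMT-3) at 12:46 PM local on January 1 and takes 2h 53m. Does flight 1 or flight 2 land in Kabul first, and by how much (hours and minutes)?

Flight 1 in UTC: 5:16 AM − 7:00 = 10:16 PM on Jan 1.
+15 hours and 24 minutes → arrive 1:40 PM UTC on Jan 2.
Flight 2 in UTC: 12:46 PM + 3:00 = 3:46 PM on Jan 1.
+2 hours 53 minutes → arrive 6:39 PM UTC on Jan 1.
Flight 2 lands earlier by 19 hours 1 minute.

the second, by 19 hours 1 minute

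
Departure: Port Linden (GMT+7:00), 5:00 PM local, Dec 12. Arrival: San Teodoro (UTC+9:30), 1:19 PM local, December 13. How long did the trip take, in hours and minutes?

17 hours 49 minutes

Departure in UTC: 5:00 PM − 7:00 = 10:00 AM on Dec 12.
Arrival in UTC: 1:19 PM − 9:30 = 3:49 AM on Dec 13.
Elapsed = 3:49 AM − 10:00 AM (+1 day) = 17 hours 49 minutes.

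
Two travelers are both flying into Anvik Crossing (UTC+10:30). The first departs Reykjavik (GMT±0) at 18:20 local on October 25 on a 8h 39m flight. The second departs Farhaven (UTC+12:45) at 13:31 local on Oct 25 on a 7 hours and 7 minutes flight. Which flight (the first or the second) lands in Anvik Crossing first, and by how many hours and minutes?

the second, by 19 hours 6 minutes

Flight 1 departs at 18:20 UTC (Oct 25).
+8 hours and 39 minutes → arrive 02:59 UTC on Oct 26.
Flight 2 in UTC: 13:31 − 12:45 = 00:46 on Oct 25.
+7 hours and 7 minutes → arrive 07:53 UTC on Oct 25.
Flight 2 lands earlier by 19 hours 6 minutes.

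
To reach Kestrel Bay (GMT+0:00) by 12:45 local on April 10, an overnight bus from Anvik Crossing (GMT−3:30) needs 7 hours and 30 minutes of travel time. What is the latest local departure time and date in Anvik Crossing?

01:45 on April 10

Target arrival is already UTC: 12:45 on Apr 10.
Subtract 7 hours and 30 minutes → departure 05:15 UTC on Apr 10.
Anvik Crossing is UTC−3:30: 05:15 − 3:30 = 01:45 on Apr 10.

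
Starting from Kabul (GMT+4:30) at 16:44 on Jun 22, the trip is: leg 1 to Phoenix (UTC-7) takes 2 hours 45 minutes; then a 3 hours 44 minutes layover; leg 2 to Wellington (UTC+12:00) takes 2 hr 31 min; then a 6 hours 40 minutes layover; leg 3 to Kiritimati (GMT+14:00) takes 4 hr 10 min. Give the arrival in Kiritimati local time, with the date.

Convert departure to UTC: 16:44 − 4:30 = 12:14 UTC on Jun 22.
Add 2 hours and 45 minutes leg 1 → 14:59 UTC.
Add 3 hours 44 minutes layover in Phoenix → 18:43 UTC.
Add 2 hours 31 minutes leg 2 → 21:14 UTC.
Add 6 hours 40 minutes layover in Wellington → 03:54 UTC (Jun 23).
Add 4 hours 10 minutes leg 3 → 08:04 UTC.
Kiritimati is UTC+14:00, so local arrival = 08:04 + 14:00 = 22:04 on Jun 23.

22:04 on Jun 23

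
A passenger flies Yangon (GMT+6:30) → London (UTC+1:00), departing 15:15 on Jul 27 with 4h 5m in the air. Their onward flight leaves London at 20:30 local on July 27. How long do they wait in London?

6 hours 40 minutes

Convert departure to UTC: 15:15 − 6:30 = 08:45 UTC on Jul 27.
Add 4 hours and 5 minutes flight time → 12:50 UTC.
London is UTC+1:00, so local arrival = 12:50 + 1:00 = 13:50 on Jul 27.
Layover = 20:30 − 13:50 = 6 hours 40 minutes.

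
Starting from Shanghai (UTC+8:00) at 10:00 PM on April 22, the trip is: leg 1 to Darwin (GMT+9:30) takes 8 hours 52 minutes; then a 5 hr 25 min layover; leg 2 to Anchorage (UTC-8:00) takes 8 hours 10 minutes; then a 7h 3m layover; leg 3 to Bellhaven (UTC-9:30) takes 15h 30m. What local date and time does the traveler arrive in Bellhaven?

1:30 AM on April 24

Convert departure to UTC: 10:00 PM − 8:00 = 2:00 PM UTC on Apr 22.
Add 8 hours 52 minutes leg 1 → 10:52 PM UTC.
Add 5 hours and 25 minutes layover in Darwin → 4:17 AM UTC (Apr 23).
Add 8 hours and 10 minutes leg 2 → 12:27 PM UTC.
Add 7 hours and 3 minutes layover in Anchorage → 7:30 PM UTC.
Add 15 hours and 30 minutes leg 3 → 11:00 AM UTC (Apr 24).
Bellhaven is UTC−9:30, so local arrival = 11:00 AM − 9:30 = 1:30 AM on Apr 24.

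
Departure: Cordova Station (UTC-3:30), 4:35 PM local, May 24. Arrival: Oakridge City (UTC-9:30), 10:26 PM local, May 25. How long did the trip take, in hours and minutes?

35 hours 51 minutes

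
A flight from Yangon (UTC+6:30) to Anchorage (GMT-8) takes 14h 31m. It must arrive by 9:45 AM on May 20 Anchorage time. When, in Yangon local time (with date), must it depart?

Target arrival in UTC: 9:45 AM + 8:00 = 5:45 PM on May 20.
Subtract 14 hours 31 minutes → departure 3:14 AM UTC on May 20.
Yangon is UTC+6:30: 3:14 AM + 6:30 = 9:44 AM on May 20.

9:44 AM on May 20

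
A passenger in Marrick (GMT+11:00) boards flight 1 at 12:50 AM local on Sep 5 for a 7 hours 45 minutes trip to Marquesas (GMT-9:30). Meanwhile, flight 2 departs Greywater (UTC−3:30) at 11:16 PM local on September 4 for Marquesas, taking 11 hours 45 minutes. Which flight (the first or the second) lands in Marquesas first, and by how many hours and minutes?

Flight 1 in UTC: 12:50 AM − 11:00 = 1:50 PM on Sep 4.
+7 hours 45 minutes → arrive 9:35 PM UTC on Sep 4.
Flight 2 in UTC: 11:16 PM + 3:30 = 2:46 AM on Sep 5.
+11 hours and 45 minutes → arrive 2:31 PM UTC on Sep 5.
Flight 1 lands earlier by 16 hours 56 minutes.

the first, by 16 hours 56 minutes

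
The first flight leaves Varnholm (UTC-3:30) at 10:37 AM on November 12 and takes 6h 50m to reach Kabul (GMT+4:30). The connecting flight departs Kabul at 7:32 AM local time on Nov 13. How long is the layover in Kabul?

Convert departure to UTC: 10:37 AM + 3:30 = 2:07 PM UTC on Nov 12.
Add 6 hours 50 minutes flight time → 8:57 PM UTC.
Kabul is UTC+4:30, so local arrival = 8:57 PM + 4:30 = 1:27 AM on Nov 13.
Layover = 7:32 AM − 1:27 AM = 6 hours 5 minutes.

6 hours 5 minutes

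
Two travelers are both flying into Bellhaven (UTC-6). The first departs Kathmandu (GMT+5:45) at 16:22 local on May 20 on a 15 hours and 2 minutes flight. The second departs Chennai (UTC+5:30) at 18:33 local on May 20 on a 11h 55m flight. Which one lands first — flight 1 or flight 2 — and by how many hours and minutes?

the second, by 41 minutes

Flight 1 in UTC: 16:22 − 5:45 = 10:37 on May 20.
+15 hours 2 minutes → arrive 01:39 UTC on May 21.
Flight 2 in UTC: 18:33 − 5:30 = 13:03 on May 20.
+11 hours and 55 minutes → arrive 00:58 UTC on May 21.
Flight 2 lands earlier by 41 minutes.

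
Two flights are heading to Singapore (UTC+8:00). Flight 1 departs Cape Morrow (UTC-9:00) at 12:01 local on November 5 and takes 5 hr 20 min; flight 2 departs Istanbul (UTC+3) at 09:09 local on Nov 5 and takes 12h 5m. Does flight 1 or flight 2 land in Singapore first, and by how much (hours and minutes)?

the second, by 8 hours 7 minutes

Flight 1 in UTC: 12:01 + 9:00 = 21:01 on Nov 5.
+5 hours 20 minutes → arrive 02:21 UTC on Nov 6.
Flight 2 in UTC: 09:09 − 3:00 = 06:09 on Nov 5.
+12 hours and 5 minutes → arrive 18:14 UTC on Nov 5.
Flight 2 lands earlier by 8 hours 7 minutes.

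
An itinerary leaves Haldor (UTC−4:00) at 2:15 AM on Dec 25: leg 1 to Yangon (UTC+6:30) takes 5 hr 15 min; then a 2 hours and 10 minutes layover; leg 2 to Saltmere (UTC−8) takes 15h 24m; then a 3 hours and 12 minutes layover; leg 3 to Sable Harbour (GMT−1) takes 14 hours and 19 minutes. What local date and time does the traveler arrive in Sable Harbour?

9:35 PM on December 26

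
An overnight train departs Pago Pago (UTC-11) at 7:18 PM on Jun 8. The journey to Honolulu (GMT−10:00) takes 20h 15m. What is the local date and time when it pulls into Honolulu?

4:33 PM on Jun 9

Convert departure to UTC: 7:18 PM + 11:00 = 6:18 AM UTC on Jun 9.
Add 20 hours and 15 minutes travel time → 2:33 AM UTC (Jun 10).
Honolulu is UTC−10:00, so local arrival = 2:33 AM − 10:00 = 4:33 PM on Jun 9.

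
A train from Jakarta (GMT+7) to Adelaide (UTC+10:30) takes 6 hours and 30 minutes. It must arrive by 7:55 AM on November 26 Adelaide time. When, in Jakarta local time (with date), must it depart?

Target arrival in UTC: 7:55 AM − 10:30 = 9:25 PM on Nov 25.
Subtract 6 hours 30 minutes → departure 2:55 PM UTC on Nov 25.
Jakarta is UTC+7:00: 2:55 PM + 7:00 = 9:55 PM on Nov 25.

9:55 PM on November 25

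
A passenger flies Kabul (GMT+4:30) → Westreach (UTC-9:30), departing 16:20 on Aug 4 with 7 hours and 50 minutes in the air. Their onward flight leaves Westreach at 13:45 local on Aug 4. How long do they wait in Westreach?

3 hours 35 minutes

Convert departure to UTC: 16:20 − 4:30 = 11:50 UTC on Aug 4.
Add 7 hours 50 minutes flight time → 19:40 UTC.
Westreach is UTC−9:30, so local arrival = 19:40 − 9:30 = 10:10 on Aug 4.
Layover = 13:45 − 10:10 = 3 hours 35 minutes.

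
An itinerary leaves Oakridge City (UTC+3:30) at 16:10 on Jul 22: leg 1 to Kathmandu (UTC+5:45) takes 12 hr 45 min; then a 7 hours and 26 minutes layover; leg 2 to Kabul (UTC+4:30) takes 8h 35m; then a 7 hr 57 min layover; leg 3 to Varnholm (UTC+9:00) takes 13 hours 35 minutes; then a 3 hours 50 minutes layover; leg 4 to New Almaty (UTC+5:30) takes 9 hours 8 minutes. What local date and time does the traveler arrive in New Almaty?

Convert departure to UTC: 16:10 − 3:30 = 12:40 UTC on Jul 22.
Add 12 hours 45 minutes leg 1 → 01:25 UTC (Jul 23).
Add 7 hours 26 minutes layover in Kathmandu → 08:51 UTC.
Add 8 hours and 35 minutes leg 2 → 17:26 UTC.
Add 7 hours 57 minutes layover in Kabul → 01:23 UTC (Jul 24).
Add 13 hours 35 minutes leg 3 → 14:58 UTC.
Add 3 hours and 50 minutes layover in Varnholm → 18:48 UTC.
Add 9 hours 8 minutes leg 4 → 03:56 UTC (Jul 25).
New Almaty is UTC+5:30, so local arrival = 03:56 + 5:30 = 09:26 on Jul 25.

09:26 on July 25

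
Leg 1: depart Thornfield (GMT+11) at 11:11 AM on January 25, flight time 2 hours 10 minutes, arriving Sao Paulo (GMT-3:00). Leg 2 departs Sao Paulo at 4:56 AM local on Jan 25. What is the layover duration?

5 hours 35 minutes

Convert departure to UTC: 11:11 AM − 11:00 = 12:11 AM UTC on Jan 25.
Add 2 hours and 10 minutes flight time → 2:21 AM UTC.
Sao Paulo is UTC−3:00, so local arrival = 2:21 AM − 3:00 = 11:21 PM on Jan 24.
Layover = 4:56 AM − 11:21 PM (+1 day) = 5 hours 35 minutes.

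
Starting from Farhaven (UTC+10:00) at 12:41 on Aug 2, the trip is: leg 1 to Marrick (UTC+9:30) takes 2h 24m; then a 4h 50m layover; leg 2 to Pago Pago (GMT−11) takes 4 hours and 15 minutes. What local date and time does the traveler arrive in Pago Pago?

03:10 on August 2

Convert departure to UTC: 12:41 − 10:00 = 02:41 UTC on Aug 2.
Add 2 hours 24 minutes leg 1 → 05:05 UTC.
Add 4 hours 50 minutes layover in Marrick → 09:55 UTC.
Add 4 hours 15 minutes leg 2 → 14:10 UTC.
Pago Pago is UTC−11:00, so local arrival = 14:10 − 11:00 = 03:10 on Aug 2.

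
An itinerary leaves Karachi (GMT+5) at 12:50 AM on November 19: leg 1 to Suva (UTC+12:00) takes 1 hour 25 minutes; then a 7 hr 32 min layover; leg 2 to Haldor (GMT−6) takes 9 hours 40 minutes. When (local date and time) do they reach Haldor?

8:27 AM on November 19

Convert departure to UTC: 12:50 AM − 5:00 = 7:50 PM UTC on Nov 18.
Add 1 hour and 25 minutes leg 1 → 9:15 PM UTC.
Add 7 hours and 32 minutes layover in Suva → 4:47 AM UTC (Nov 19).
Add 9 hours and 40 minutes leg 2 → 2:27 PM UTC.
Haldor is UTC−6:00, so local arrival = 2:27 PM − 6:00 = 8:27 AM on Nov 19.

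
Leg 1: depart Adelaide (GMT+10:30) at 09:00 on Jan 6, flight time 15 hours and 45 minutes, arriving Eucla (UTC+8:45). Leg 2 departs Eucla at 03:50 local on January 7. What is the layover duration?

4 hours 50 minutes

Convert departure to UTC: 09:00 − 10:30 = 22:30 UTC on Jan 5.
Add 15 hours and 45 minutes flight time → 14:15 UTC (Jan 6).
Eucla is UTC+8:45, so local arrival = 14:15 + 8:45 = 23:00 on Jan 6.
Layover = 03:50 − 23:00 (+1 day) = 4 hours 50 minutes.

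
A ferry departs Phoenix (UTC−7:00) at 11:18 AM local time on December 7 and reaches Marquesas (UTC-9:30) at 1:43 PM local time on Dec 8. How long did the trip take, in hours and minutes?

Departure in UTC: 11:18 AM + 7:00 = 6:18 PM on Dec 7.
Arrival in UTC: 1:43 PM + 9:30 = 11:13 PM on Dec 8.
Elapsed = 11:13 PM − 6:18 PM (+1 day) = 28 hours 55 minutes.

28 hours 55 minutes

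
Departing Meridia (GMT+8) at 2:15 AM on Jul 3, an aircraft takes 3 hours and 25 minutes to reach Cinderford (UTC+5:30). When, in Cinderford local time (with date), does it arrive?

Cinderford is 2:30 behind Meridia.
After 3 hours and 25 minutes it is 5:40 AM in Meridia.
Shift by the zone difference: 5:40 AM − 2:30 = 3:10 AM on Jul 3 in Cinderford.

3:10 AM on July 3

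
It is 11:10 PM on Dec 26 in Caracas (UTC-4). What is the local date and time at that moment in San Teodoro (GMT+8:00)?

In UTC: 11:10 PM + 4:00 = 3:10 AM on Dec 27.
San Teodoro is UTC+8:00: 3:10 AM + 8:00 = 11:10 AM on Dec 27.

11:10 AM on December 27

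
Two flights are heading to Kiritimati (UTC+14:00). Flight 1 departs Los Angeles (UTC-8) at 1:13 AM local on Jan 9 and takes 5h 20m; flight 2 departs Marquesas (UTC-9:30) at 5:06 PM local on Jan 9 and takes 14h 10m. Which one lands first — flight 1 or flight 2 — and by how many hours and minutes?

the first, by 26 hours 13 minutes

Flight 1 in UTC: 1:13 AM + 8:00 = 9:13 AM on Jan 9.
+5 hours and 20 minutes → arrive 2:33 PM UTC on Jan 9.
Flight 2 in UTC: 5:06 PM + 9:30 = 2:36 AM on Jan 10.
+14 hours and 10 minutes → arrive 4:46 PM UTC on Jan 10.
Flight 1 lands earlier by 26 hours 13 minutes.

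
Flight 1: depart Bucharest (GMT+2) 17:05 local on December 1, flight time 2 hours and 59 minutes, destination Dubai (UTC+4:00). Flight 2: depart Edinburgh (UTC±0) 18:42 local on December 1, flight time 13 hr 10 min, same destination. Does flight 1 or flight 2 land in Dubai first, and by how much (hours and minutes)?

Flight 1 in UTC: 17:05 − 2:00 = 15:05 on Dec 1.
+2 hours 59 minutes → arrive 18:04 UTC on Dec 1.
Flight 2 departs at 18:42 UTC (Dec 1).
+13 hours and 10 minutes → arrive 07:52 UTC on Dec 2.
Flight 1 lands earlier by 13 hours 48 minutes.

the first, by 13 hours 48 minutes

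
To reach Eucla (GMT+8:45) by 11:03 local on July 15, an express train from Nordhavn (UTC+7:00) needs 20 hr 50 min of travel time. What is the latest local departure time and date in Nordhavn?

Target arrival in UTC: 11:03 − 8:45 = 02:18 on Jul 15.
Subtract 20 hours and 50 minutes → departure 05:28 UTC on Jul 14.
Nordhavn is UTC+7:00: 05:28 + 7:00 = 12:28 on Jul 14.

12:28 on July 14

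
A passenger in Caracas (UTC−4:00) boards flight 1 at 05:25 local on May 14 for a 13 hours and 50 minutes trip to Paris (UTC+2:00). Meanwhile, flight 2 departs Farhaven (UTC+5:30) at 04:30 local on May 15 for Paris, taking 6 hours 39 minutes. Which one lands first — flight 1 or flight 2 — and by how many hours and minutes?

Flight 1 in UTC: 05:25 + 4:00 = 09:25 on May 14.
+13 hours 50 minutes → arrive 23:15 UTC on May 14.
Flight 2 in UTC: 04:30 − 5:30 = 23:00 on May 14.
+6 hours and 39 minutes → arrive 05:39 UTC on May 15.
Flight 1 lands earlier by 6 hours 24 minutes.

the first, by 6 hours 24 minutes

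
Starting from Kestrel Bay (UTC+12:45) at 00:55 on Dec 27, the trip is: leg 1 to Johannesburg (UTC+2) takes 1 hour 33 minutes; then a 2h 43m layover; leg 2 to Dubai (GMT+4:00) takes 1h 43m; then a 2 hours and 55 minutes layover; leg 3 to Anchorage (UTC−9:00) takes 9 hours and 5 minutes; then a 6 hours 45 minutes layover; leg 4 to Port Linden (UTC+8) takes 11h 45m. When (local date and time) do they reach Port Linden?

08:39 on Dec 28

Convert departure to UTC: 00:55 − 12:45 = 12:10 UTC on Dec 26.
Add 1 hour and 33 minutes leg 1 → 13:43 UTC.
Add 2 hours 43 minutes layover in Johannesburg → 16:26 UTC.
Add 1 hour and 43 minutes leg 2 → 18:09 UTC.
Add 2 hours 55 minutes layover in Dubai → 21:04 UTC.
Add 9 hours and 5 minutes leg 3 → 06:09 UTC (Dec 27).
Add 6 hours 45 minutes layover in Anchorage → 12:54 UTC.
Add 11 hours 45 minutes leg 4 → 00:39 UTC (Dec 28).
Port Linden is UTC+8:00, so local arrival = 00:39 + 8:00 = 08:39 on Dec 28.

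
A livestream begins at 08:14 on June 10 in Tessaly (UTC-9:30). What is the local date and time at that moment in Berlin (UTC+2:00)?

19:44 on Jun 10

Berlin is 11:30 ahead of Tessaly.
Shift by the zone difference: 08:14 + 11:30 = 19:44 on Jun 10 in Berlin.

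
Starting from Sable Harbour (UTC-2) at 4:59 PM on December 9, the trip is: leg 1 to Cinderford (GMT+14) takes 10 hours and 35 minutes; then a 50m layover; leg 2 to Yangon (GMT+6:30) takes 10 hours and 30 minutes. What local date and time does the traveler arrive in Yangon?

11:24 PM on December 10

Convert departure to UTC: 4:59 PM + 2:00 = 6:59 PM UTC on Dec 9.
Add 10 hours 35 minutes leg 1 → 5:34 AM UTC (Dec 10).
Add 50 minutes layover in Cinderford → 6:24 AM UTC.
Add 10 hours 30 minutes leg 2 → 4:54 PM UTC.
Yangon is UTC+6:30, so local arrival = 4:54 PM + 6:30 = 11:24 PM on Dec 10.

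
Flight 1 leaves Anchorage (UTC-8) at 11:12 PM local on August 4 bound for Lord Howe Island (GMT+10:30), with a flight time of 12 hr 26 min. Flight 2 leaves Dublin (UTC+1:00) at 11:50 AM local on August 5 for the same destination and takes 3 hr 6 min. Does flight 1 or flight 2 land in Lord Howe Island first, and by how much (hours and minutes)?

Flight 1 in UTC: 11:12 PM + 8:00 = 7:12 AM on Aug 5.
+12 hours 26 minutes → arrive 7:38 PM UTC on Aug 5.
Flight 2 in UTC: 11:50 AM − 1:00 = 10:50 AM on Aug 5.
+3 hours 6 minutes → arrive 1:56 PM UTC on Aug 5.
Flight 2 lands earlier by 5 hours 42 minutes.

the second, by 5 hours 42 minutes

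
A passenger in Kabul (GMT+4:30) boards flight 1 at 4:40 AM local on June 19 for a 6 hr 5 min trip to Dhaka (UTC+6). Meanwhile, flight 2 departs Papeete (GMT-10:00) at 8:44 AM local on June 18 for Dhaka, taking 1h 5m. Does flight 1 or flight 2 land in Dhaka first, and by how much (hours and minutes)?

the second, by 10 hours 26 minutes

Flight 1 in UTC: 4:40 AM − 4:30 = 12:10 AM on Jun 19.
+6 hours and 5 minutes → arrive 6:15 AM UTC on Jun 19.
Flight 2 in UTC: 8:44 AM + 10:00 = 6:44 PM on Jun 18.
+1 hour and 5 minutes → arrive 7:49 PM UTC on Jun 18.
Flight 2 lands earlier by 10 hours 26 minutes.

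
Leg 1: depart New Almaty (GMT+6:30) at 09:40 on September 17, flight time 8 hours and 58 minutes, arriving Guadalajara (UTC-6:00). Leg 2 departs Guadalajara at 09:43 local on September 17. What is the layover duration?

3 hours 35 minutes

Convert departure to UTC: 09:40 − 6:30 = 03:10 UTC on Sep 17.
Add 8 hours 58 minutes flight time → 12:08 UTC.
Guadalajara is UTC−6:00, so local arrival = 12:08 − 6:00 = 06:08 on Sep 17.
Layover = 09:43 − 06:08 = 3 hours 35 minutes.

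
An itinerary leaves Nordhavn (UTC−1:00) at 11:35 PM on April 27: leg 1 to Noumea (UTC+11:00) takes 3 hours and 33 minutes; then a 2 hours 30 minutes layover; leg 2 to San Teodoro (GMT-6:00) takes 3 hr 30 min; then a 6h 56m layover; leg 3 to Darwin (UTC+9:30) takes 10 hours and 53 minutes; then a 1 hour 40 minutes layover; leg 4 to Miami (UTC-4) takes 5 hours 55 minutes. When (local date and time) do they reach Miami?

7:32 AM on April 29

Convert departure to UTC: 11:35 PM + 1:00 = 12:35 AM UTC on Apr 28.
Add 3 hours 33 minutes leg 1 → 4:08 AM UTC.
Add 2 hours 30 minutes layover in Noumea → 6:38 AM UTC.
Add 3 hours and 30 minutes leg 2 → 10:08 AM UTC.
Add 6 hours 56 minutes layover in San Teodoro → 5:04 PM UTC.
Add 10 hours 53 minutes leg 3 → 3:57 AM UTC (Apr 29).
Add 1 hour and 40 minutes layover in Darwin → 5:37 AM UTC.
Add 5 hours and 55 minutes leg 4 → 11:32 AM UTC.
Miami is UTC−4:00, so local arrival = 11:32 AM − 4:00 = 7:32 AM on Apr 29.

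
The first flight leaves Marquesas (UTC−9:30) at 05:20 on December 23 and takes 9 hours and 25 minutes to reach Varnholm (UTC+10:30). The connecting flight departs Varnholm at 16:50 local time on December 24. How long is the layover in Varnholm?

Convert departure to UTC: 05:20 + 9:30 = 14:50 UTC on Dec 23.
Add 9 hours 25 minutes flight time → 00:15 UTC (Dec 24).
Varnholm is UTC+10:30, so local arrival = 00:15 + 10:30 = 10:45 on Dec 24.
Layover = 16:50 − 10:45 = 6 hours 5 minutes.

6 hours 5 minutes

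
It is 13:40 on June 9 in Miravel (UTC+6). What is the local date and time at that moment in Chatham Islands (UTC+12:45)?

20:25 on June 9

Chatham Islands is 6:45 ahead of Miravel.
Shift by the zone difference: 13:40 + 6:45 = 20:25 on Jun 9 in Chatham Islands.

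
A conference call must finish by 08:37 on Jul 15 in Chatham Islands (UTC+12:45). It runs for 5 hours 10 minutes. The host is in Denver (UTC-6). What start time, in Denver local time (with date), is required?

08:42 on Jul 14

Target end time in UTC: 08:37 − 12:45 = 19:52 on Jul 14.
Subtract 5 hours 10 minutes → start 14:42 UTC on Jul 14.
Denver is UTC−6:00: 14:42 − 6:00 = 08:42 on Jul 14.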